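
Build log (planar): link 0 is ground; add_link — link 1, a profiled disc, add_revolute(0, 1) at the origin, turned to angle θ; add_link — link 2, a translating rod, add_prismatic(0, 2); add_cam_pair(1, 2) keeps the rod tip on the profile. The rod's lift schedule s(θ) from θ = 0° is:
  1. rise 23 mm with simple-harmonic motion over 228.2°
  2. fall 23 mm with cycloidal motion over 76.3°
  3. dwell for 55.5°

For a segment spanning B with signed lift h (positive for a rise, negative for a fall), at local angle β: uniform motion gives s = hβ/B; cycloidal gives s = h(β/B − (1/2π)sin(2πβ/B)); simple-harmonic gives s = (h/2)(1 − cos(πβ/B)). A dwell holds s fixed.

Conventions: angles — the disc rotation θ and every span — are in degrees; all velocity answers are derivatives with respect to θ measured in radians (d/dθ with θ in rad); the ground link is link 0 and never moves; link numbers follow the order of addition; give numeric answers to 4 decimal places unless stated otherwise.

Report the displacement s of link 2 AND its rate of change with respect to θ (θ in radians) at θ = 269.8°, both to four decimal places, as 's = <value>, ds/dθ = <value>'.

seg 1 [0°–228.2°] simple-harmonic, h=23: full span → s += 23 → s = 23.0000
seg 2 [228.2°–304.5°] cycloidal, h=-23: θ=269.8° here. β=41.6, B=76.3. -23·(0.5452 − sin(2π·0.5452)/(2π)) = -13.5660 → s = 9.4340
velocity in seg [228.2°–304.5°] (cycloidal), θ in radians: β = 41.6° = 0.7261 rad, B = 76.3° = 1.3317 rad; ds/dθ = (h/B)(1 − cos(2πβ/B)) = ((-23)/1.3317)(1 − cos(2π·0.5452)) = -33.850328 mm/rad

s = 9.4340, ds/dθ = -33.8503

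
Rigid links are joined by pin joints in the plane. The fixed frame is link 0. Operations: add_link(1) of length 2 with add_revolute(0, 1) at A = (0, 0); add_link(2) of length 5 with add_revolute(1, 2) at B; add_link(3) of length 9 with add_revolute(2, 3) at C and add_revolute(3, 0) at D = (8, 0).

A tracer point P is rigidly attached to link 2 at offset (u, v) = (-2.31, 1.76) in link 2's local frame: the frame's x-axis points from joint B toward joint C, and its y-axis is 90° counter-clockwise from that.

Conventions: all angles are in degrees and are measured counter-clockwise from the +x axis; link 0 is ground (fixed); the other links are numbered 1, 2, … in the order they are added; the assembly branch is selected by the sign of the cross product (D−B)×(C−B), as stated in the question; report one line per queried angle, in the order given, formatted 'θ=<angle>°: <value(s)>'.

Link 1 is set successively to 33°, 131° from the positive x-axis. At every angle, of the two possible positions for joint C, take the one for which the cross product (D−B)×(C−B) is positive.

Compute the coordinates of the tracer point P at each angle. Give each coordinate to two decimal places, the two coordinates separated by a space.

A=(0,0), D=(8.00,0)
θ=33°: B = A + 2.00·(cos33°, sin33°) = (1.6773, 1.0893)
θ=33°: |BD| = 6.4158
θ=33°: circle(B,5.00) ∩ circle(D,9.00): a=-1.1563, h=4.8645
θ=33°:   candidates: C₊=(1.3637,6.0794) cross=31.209; C₋=(-0.2881,-3.5082) cross=-31.209
θ=33°:   branch + wants cross > 0 → take C=(1.3637,6.0794) (cross=31.209)
θ=33°: ex = (C−B)/|BC| = (-0.0627,0.9980); ey = (-0.9980,-0.0627)
θ=33°: P = B + -2.31·ex + 1.76·ey = (0.0657,-1.3266)
θ=131°: B = A + 2.00·(cos131°, sin131°) = (-1.3121, 1.5094)
θ=131°: |BD| = 9.4337
θ=131°: circle(B,5.00) ∩ circle(D,9.00): a=1.7487, h=4.6842
θ=131°:   candidates: C₊=(1.1636,5.8535) cross=44.189; C₋=(-0.3354,-3.3943) cross=-44.189
θ=131°:   branch + wants cross > 0 → take C=(1.1636,5.8535) (cross=44.189)
θ=131°: ex = (C−B)/|BC| = (0.4951,0.8688); ey = (-0.8688,0.4951)
θ=131°: P = B + -2.31·ex + 1.76·ey = (-3.9850,0.3739)

θ=33°: 0.07 -1.33
θ=131°: -3.99 0.37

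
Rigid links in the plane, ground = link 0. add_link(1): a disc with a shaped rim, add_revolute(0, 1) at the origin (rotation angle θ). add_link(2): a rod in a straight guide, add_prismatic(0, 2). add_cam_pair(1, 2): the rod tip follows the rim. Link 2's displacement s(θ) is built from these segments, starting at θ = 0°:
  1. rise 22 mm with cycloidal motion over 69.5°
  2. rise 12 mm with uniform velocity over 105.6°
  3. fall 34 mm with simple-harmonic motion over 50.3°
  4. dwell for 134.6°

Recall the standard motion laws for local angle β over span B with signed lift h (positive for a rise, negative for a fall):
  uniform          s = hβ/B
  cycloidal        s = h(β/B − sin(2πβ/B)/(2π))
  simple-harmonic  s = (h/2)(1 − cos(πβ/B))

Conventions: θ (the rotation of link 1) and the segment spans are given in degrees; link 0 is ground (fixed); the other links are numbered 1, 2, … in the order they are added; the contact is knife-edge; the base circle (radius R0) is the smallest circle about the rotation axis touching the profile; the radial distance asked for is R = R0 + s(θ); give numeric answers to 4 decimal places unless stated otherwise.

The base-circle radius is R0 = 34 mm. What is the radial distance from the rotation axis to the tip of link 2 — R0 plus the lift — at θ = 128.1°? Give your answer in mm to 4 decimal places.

segment 1 (0° to 69.5°, cycloidal, h = 22) is passed completely: s = 0.0000 + (22) = 22.0000
θ = 128.1° falls in segment 2 (69.5° to 175.1°, uniform, h = 12): β = 128.1 − 69.5 = 58.6°, B = 105.6°; Δs = 12·58.6/105.6 = 6.6591; s = 22.0000 + 6.6591 = 28.6591
R = R0 + s = 34 + 28.6591 = 62.6591

62.6591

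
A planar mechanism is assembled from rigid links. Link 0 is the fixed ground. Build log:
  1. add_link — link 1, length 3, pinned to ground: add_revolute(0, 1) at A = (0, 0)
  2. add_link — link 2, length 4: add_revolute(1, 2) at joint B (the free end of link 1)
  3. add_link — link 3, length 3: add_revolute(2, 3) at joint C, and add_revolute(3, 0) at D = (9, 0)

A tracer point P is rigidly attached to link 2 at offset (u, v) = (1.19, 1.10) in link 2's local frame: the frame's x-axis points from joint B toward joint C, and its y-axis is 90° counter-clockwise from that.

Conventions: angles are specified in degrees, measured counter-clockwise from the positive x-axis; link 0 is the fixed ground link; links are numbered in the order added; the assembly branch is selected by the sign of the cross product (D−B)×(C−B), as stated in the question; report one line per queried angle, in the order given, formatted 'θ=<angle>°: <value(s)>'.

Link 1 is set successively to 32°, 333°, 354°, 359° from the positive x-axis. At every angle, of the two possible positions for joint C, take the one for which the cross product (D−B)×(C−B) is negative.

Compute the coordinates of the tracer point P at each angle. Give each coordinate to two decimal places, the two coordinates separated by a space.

A=(0,0), D=(9.00,0)
θ=32°: B = A + 3.00·(cos32°, sin32°) = (2.5441, 1.5898)
θ=32°: |BD| = 6.6487
θ=32°: circle(B,4.00) ∩ circle(D,3.00): a=3.8508, h=1.0824
θ=32°:   candidates: C₊=(6.5420,1.7200) cross=7.196; C₋=(6.0244,-0.3820) cross=-7.196
θ=32°:   branch - wants cross < 0 → take C=(6.0244,-0.3820) (cross=-7.196)
θ=32°: ex = (C−B)/|BC| = (0.8701,-0.4929); ey = (0.4929,0.8701)
θ=32°: P = B + 1.19·ex + 1.10·ey = (4.1218,1.9602)
θ=333°: B = A + 3.00·(cos333°, sin333°) = (2.6730, -1.3620)
θ=333°: |BD| = 6.4719
θ=333°: circle(B,4.00) ∩ circle(D,3.00): a=3.7768, h=1.3176
θ=333°:   candidates: C₊=(6.0879,0.7209) cross=8.528; C₋=(6.6425,-1.8553) cross=-8.528
θ=333°:   branch - wants cross < 0 → take C=(6.6425,-1.8553) (cross=-8.528)
θ=333°: ex = (C−B)/|BC| = (0.9924,-0.1233); ey = (0.1233,0.9924)
θ=333°: P = B + 1.19·ex + 1.10·ey = (3.9896,-0.4171)
θ=354°: B = A + 3.00·(cos354°, sin354°) = (2.9836, -0.3136)
θ=354°: |BD| = 6.0246
θ=354°: circle(B,4.00) ∩ circle(D,3.00): a=3.5933, h=1.7574
θ=354°:   candidates: C₊=(6.4805,1.6285) cross=10.588; C₋=(6.6634,-1.8816) cross=-10.588
θ=354°:   branch - wants cross < 0 → take C=(6.6634,-1.8816) (cross=-10.588)
θ=354°: ex = (C−B)/|BC| = (0.9200,-0.3920); ey = (0.3920,0.9200)
θ=354°: P = B + 1.19·ex + 1.10·ey = (4.5095,0.2319)
θ=359°: B = A + 3.00·(cos359°, sin359°) = (2.9995, -0.0524)
θ=359°: |BD| = 6.0007
θ=359°: circle(B,4.00) ∩ circle(D,3.00): a=3.5836, h=1.7770
θ=359°:   candidates: C₊=(6.5675,1.7558) cross=10.663; C₋=(6.5985,-1.7980) cross=-10.663
θ=359°:   branch - wants cross < 0 → take C=(6.5985,-1.7980) (cross=-10.663)
θ=359°: ex = (C−B)/|BC| = (0.8997,-0.4364); ey = (0.4364,0.8997)
θ=359°: P = B + 1.19·ex + 1.10·ey = (4.5503,0.4180)

θ=32°: 4.12 1.96
θ=333°: 3.99 -0.42
θ=354°: 4.51 0.23
θ=359°: 4.55 0.42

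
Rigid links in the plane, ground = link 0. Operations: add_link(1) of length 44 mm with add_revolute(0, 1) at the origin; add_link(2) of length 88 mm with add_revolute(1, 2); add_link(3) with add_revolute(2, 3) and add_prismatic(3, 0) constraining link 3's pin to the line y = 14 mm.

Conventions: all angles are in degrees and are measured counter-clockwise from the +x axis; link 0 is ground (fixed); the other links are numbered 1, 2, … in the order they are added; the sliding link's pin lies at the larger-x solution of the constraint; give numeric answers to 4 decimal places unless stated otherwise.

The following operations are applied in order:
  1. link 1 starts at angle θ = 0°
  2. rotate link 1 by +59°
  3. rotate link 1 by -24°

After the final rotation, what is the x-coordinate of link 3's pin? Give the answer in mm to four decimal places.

geometry: r = 44 mm, L = 88 mm, e = 14 mm; θ starts at 0°
rotate link 1 by +59°: θ ← 0° +59° = 59°
rotate link 1 by -24°: θ ← 59° -24° = 35°
crank pin P = (r cos θ, r sin θ) = (36.042690, 25.237363)
h = r sin θ − e = 25.237363 − 14 = 11.237363
x = r cos θ + √(L² − h²) = 36.042690 + 87.279560 = 123.322250

123.3223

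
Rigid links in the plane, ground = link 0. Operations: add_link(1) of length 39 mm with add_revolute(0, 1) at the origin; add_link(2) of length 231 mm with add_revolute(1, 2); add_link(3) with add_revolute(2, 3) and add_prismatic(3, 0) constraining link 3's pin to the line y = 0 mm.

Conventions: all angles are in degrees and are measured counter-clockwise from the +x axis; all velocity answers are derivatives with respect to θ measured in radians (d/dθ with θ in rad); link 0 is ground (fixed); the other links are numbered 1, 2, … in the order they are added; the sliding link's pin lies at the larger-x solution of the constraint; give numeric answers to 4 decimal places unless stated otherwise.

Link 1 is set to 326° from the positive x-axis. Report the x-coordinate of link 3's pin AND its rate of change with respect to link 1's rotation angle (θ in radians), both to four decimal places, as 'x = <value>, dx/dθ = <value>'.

geometry: r = 39 mm, L = 231 mm, e = 0 mm
crank pin P = (r cos θ, r sin θ) = (32.332465, -21.808523)
h = r sin θ − e = -21.808523 − 0 = -21.808523
x = r cos θ + √(L² − h²) = 32.332465 + 229.968233 = 262.300699
dx/dθ = −r sin θ − h·r cos θ/√(L² − h²) (θ in radians; h = -21.808523) = 24.874700

x = 262.3007, dx/dθ = 24.8747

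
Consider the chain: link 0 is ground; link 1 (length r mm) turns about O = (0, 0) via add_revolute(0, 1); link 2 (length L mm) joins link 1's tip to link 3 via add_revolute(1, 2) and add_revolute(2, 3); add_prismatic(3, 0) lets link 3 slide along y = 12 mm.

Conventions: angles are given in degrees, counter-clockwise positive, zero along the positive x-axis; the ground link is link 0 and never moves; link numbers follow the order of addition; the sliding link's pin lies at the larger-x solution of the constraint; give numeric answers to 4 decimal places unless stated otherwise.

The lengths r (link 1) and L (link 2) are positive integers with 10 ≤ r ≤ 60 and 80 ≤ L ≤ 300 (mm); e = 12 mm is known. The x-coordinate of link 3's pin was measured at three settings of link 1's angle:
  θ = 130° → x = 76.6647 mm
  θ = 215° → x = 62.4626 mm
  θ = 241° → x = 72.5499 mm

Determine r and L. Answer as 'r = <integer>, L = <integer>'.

constraint per measurement: (x − r cos θ)² + (r sin θ − e)² = L²
subtracting the θ₁ and θ₂ equations cancels the r² and L² terms:
r = (x₁² − x₂²) / (2[(x₁cos θ₁ + e sin θ₁) − (x₂cos θ₂ + e sin θ₂)]) = 55.0001 → r = 55
L² = (x₁ − r cos θ₁)² + (r sin θ₁ − e)² = 13456.0007 → L = 116.0000 → L = 116
check at θ₃=241°: x = 72.5499 (printed 72.5499) ✓

r = 55, L = 116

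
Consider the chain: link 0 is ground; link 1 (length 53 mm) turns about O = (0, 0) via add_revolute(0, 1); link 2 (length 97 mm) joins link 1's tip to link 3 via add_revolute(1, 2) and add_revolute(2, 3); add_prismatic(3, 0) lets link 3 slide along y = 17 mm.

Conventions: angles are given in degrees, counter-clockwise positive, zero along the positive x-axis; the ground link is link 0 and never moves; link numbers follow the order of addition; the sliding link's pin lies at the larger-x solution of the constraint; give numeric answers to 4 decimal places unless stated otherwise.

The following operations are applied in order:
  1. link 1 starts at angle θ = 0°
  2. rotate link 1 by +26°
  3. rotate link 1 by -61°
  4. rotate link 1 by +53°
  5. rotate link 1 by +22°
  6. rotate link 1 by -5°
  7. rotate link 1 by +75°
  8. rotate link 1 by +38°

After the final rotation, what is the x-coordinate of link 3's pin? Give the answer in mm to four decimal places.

geometry: r = 53 mm, L = 97 mm, e = 17 mm; θ starts at 0°
rotate link 1 by +26°: θ ← 0° +26° = 26°
rotate link 1 by -61°: θ ← 26° -61° = -35°
rotate link 1 by +53°: θ ← -35° +53° = 18°
rotate link 1 by +22°: θ ← 18° +22° = 40°
rotate link 1 by -5°: θ ← 40° -5° = 35°
rotate link 1 by +75°: θ ← 35° +75° = 110°
rotate link 1 by +38°: θ ← 110° +38° = 148°
crank pin P = (r cos θ, r sin θ) = (-44.946549, 28.085721)
h = r sin θ − e = 28.085721 − 17 = 11.085721
x = r cos θ + √(L² − h²) = -44.946549 + 96.364448 = 51.417899

51.4179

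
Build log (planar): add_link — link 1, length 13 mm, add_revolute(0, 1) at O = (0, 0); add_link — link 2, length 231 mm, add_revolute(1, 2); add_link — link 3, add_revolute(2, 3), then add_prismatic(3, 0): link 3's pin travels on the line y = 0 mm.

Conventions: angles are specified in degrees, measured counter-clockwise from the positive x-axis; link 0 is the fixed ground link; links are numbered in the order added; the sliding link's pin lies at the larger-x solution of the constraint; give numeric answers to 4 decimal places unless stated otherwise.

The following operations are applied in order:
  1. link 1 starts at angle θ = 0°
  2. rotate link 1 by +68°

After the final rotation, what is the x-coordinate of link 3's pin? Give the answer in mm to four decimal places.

geometry: r = 13 mm, L = 231 mm, e = 0 mm; θ starts at 0°
rotate link 1 by +68°: θ ← 0° +68° = 68°
crank pin P = (r cos θ, r sin θ) = (4.869886, 12.053390)
h = r sin θ − e = 12.053390 − 0 = 12.053390
x = r cos θ + √(L² − h²) = 4.869886 + 230.685318 = 235.555203

235.5552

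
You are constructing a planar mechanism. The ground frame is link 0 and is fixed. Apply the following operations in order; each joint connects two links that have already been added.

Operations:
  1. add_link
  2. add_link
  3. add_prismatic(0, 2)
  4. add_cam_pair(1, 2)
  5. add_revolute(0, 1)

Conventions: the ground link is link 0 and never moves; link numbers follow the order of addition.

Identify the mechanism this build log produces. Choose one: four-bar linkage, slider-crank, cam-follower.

links: 3 (incl. ground); joints: 1 revolute, 1 prismatic, 1 higher (cam) pair, forming one closed loop
3 links, revolute + prismatic + higher pair in one loop → cam-follower

cam-follower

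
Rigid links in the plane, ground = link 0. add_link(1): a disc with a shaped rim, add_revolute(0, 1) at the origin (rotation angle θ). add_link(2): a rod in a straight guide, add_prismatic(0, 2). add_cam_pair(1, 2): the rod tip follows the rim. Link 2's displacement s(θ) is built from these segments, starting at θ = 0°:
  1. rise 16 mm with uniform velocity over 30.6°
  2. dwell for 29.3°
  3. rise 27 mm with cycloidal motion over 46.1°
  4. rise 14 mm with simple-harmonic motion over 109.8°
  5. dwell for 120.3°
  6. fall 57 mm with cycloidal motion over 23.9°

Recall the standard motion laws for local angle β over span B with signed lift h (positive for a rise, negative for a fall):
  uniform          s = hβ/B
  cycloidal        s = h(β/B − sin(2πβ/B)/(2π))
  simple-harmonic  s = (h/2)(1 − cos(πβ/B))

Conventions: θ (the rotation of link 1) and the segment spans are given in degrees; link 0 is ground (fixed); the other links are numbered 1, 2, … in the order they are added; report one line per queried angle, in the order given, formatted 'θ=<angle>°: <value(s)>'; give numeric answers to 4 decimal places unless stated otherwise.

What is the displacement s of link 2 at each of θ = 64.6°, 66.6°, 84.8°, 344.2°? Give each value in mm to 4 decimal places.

segment 1 (0° to 30.6°, uniform, h = 16) is passed completely: s = 0.0000 + (16) = 16.0000
segment 2 (30.6° to 59.9°, dwell): s unchanged at 16.0000
θ = 64.6° falls in segment 3 (59.9° to 106°, cycloidal, h = 27): β = 64.6 − 59.9 = 4.7°, B = 46.1°; Δs = 27·(0.1020 − sin(2π·0.1020)/(2π)) = 0.1844; s = 16.0000 + 0.1844 = 16.1844
θ = 66.6° falls in segment 3 (59.9° to 106°, cycloidal, h = 27): β = 66.6 − 59.9 = 6.7°, B = 46.1°; Δs = 27·(0.1453 − sin(2π·0.1453)/(2π)) = 0.5231; s = 16.0000 + 0.5231 = 16.5231
θ = 84.8° falls in segment 3 (59.9° to 106°, cycloidal, h = 27): β = 84.8 − 59.9 = 24.9°, B = 46.1°; Δs = 27·(0.5401 − sin(2π·0.5401)/(2π)) = 15.6556; s = 16.0000 + 15.6556 = 31.6556
segment 3 (59.9° to 106°, cycloidal, h = 27) is passed completely: s = 16.0000 + (27) = 43.0000
segment 4 (106° to 215.8°, simple-harmonic, h = 14) is passed completely: s = 43.0000 + (14) = 57.0000
segment 5 (215.8° to 336.1°, dwell): s unchanged at 57.0000
θ = 344.2° falls in segment 6 (336.1° to 360°, cycloidal, h = -57): β = 344.2 − 336.1 = 8.1°, B = 23.9°; Δs = -57·(0.3389 − sin(2π·0.3389)/(2π)) = -11.6253; s = 57.0000 − 11.6253 = 45.3747

θ=64.6°: 16.1844
θ=66.6°: 16.5231
θ=84.8°: 31.6556
θ=344.2°: 45.3747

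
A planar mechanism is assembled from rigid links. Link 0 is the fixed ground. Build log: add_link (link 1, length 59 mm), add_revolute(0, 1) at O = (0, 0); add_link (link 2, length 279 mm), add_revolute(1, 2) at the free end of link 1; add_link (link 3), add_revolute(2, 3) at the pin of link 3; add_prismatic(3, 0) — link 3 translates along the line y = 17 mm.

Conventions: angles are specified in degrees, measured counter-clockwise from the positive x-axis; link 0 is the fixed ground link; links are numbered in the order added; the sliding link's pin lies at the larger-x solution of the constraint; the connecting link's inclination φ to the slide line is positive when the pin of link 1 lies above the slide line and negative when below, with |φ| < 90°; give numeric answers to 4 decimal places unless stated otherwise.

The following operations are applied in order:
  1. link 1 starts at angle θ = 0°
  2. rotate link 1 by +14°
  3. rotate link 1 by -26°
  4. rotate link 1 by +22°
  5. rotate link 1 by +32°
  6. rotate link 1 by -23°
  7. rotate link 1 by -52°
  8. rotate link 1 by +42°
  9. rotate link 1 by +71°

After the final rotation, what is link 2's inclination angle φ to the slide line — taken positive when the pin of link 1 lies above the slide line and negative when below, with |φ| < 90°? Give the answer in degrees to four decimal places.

geometry: r = 59 mm, L = 279 mm, e = 17 mm; θ starts at 0°
rotate link 1 by +14°: θ ← 0° +14° = 14°
rotate link 1 by -26°: θ ← 14° -26° = -12°
rotate link 1 by +22°: θ ← -12° +22° = 10°
rotate link 1 by +32°: θ ← 10° +32° = 42°
rotate link 1 by -23°: θ ← 42° -23° = 19°
rotate link 1 by -52°: θ ← 19° -52° = -33°
rotate link 1 by +42°: θ ← -33° +42° = 9°
rotate link 1 by +71°: θ ← 9° +71° = 80°
h = r sin θ − e = 58.103657 − 17 = 41.103657
sin φ = h / L = 41.103657 / 279 = 0.14732494
φ = arcsin(0.14732494) = 8.471934°

8.4719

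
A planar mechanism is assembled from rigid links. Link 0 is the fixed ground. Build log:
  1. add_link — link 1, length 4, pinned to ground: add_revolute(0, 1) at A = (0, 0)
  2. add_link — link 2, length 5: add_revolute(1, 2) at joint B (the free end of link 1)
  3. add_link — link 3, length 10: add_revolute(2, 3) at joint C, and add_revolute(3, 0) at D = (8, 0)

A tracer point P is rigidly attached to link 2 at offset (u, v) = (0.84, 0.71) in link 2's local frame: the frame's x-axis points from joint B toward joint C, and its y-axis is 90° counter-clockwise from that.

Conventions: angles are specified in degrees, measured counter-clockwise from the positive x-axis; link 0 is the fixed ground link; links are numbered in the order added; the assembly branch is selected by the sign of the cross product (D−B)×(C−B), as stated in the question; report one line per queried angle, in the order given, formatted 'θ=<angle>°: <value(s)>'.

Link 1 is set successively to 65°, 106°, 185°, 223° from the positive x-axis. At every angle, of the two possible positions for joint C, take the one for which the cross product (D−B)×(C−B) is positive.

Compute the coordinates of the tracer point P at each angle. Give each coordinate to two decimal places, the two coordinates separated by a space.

A=(0,0), D=(8.00,0)
θ=65°: B = A + 4.00·(cos65°, sin65°) = (1.6905, 3.6252)
θ=65°: |BD| = 7.2768
θ=65°: circle(B,5.00) ∩ circle(D,10.00): a=-1.5149, h=4.7650
θ=65°:   candidates: C₊=(2.7508,8.5115) cross=34.674; C₋=(-1.9969,0.2484) cross=-34.674
θ=65°:   branch + wants cross > 0 → take C=(2.7508,8.5115) (cross=34.674)
θ=65°: ex = (C−B)/|BC| = (0.2121,0.9773); ey = (-0.9773,0.2121)
θ=65°: P = B + 0.84·ex + 0.71·ey = (1.1748,4.5967)
θ=106°: B = A + 4.00·(cos106°, sin106°) = (-1.1025, 3.8450)
θ=106°: |BD| = 9.8813
θ=106°: circle(B,5.00) ∩ circle(D,10.00): a=1.1456, h=4.8670
θ=106°:   candidates: C₊=(1.8466,7.8827) cross=48.092; C₋=(-1.9411,-1.0841) cross=-48.092
θ=106°:   branch + wants cross > 0 → take C=(1.8466,7.8827) (cross=48.092)
θ=106°: ex = (C−B)/|BC| = (0.5898,0.8075); ey = (-0.8075,0.5898)
θ=106°: P = B + 0.84·ex + 0.71·ey = (-1.1804,4.9421)
θ=185°: B = A + 4.00·(cos185°, sin185°) = (-3.9848, -0.3486)
θ=185°: |BD| = 11.9898
θ=185°: circle(B,5.00) ∩ circle(D,10.00): a=2.8673, h=4.0962
θ=185°:   candidates: C₊=(-1.2378,3.8292) cross=49.113; C₋=(-0.9996,-4.3597) cross=-49.113
θ=185°:   branch + wants cross > 0 → take C=(-1.2378,3.8292) (cross=49.113)
θ=185°: ex = (C−B)/|BC| = (0.5494,0.8356); ey = (-0.8356,0.5494)
θ=185°: P = B + 0.84·ex + 0.71·ey = (-4.1165,0.7433)
θ=223°: B = A + 4.00·(cos223°, sin223°) = (-2.9254, -2.7280)
θ=223°: |BD| = 11.2608
θ=223°: circle(B,5.00) ∩ circle(D,10.00): a=2.3003, h=4.4394
θ=223°:   candidates: C₊=(-1.7691,2.1365) cross=49.992; C₋=(0.3818,-6.4779) cross=-49.992
θ=223°:   branch + wants cross > 0 → take C=(-1.7691,2.1365) (cross=49.992)
θ=223°: ex = (C−B)/|BC| = (0.2313,0.9729); ey = (-0.9729,0.2313)
θ=223°: P = B + 0.84·ex + 0.71·ey = (-3.4219,-1.7466)

θ=65°: 1.17 4.60
θ=106°: -1.18 4.94
θ=185°: -4.12 0.74
θ=223°: -3.42 -1.75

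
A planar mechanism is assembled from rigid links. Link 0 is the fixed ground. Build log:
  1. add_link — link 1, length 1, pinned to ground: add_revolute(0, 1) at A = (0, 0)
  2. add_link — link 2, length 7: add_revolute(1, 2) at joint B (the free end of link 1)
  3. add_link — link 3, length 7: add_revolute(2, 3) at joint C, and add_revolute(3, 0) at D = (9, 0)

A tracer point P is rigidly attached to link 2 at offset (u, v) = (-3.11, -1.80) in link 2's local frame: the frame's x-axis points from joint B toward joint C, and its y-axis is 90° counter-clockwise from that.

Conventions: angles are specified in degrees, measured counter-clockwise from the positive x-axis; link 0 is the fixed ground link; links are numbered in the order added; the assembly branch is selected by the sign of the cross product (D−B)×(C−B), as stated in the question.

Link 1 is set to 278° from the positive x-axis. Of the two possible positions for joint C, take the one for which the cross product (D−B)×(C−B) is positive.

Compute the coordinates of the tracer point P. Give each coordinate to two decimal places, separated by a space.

A=(0,0), D=(9.00,0)
B = A + 1.00·(cos278°, sin278°) = (0.1392, -0.9903)
|BD| = 8.9160
circle(B,7.00) ∩ circle(D,7.00): a=4.4580, h=5.3969
  candidates: C₊=(3.9702,4.8684) cross=48.119; C₋=(5.1690,-5.8586) cross=-48.119
  branch + wants cross > 0 → take C=(3.9702,4.8684) (cross=48.119)
ex = (C−B)/|BC| = (0.5473,0.8369); ey = (-0.8369,0.5473)
P = B + -3.11·ex + -1.80·ey = (-0.0564,-4.5783)

-0.06 -4.58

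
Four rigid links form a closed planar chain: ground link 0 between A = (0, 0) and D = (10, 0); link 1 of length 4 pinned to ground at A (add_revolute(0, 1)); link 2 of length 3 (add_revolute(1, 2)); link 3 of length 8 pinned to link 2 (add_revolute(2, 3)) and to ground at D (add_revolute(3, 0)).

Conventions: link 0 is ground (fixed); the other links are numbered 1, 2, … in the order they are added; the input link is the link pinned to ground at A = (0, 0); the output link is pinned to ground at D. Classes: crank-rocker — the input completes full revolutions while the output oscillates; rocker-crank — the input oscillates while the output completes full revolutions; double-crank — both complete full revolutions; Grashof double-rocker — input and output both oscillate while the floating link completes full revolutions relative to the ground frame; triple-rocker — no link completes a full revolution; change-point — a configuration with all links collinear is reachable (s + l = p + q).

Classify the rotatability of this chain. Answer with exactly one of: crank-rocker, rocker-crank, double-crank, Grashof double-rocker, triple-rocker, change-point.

lengths: ground=10, input=4, coupler=3, output=8
sorted: s=3 (shortest), l=10 (longest), p+q=12
s + l = 13 vs p + q = 12
s + l > p + q → non-Grashof → no link fully rotates → triple-rocker

triple-rocker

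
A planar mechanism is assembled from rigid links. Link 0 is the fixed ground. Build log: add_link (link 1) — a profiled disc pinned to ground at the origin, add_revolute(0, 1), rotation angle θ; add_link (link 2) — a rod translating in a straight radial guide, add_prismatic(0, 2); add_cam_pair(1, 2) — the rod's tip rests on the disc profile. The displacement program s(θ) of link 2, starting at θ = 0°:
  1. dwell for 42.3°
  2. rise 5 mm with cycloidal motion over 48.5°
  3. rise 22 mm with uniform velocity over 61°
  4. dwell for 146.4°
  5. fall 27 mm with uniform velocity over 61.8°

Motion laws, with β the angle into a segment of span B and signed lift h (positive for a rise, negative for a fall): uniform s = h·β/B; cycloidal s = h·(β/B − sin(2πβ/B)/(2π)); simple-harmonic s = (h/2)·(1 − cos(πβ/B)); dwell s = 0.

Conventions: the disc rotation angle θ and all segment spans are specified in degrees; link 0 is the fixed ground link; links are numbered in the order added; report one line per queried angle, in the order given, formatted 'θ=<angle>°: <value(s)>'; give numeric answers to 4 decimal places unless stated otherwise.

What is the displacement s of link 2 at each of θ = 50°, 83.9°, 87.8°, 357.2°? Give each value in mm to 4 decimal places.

seg 1 [0°–42.3°] dwell: s stays 0.0000
seg 2 [42.3°–90.8°] cycloidal, h=5: θ=50° here. β=7.7, B=48.5. 5·(0.1588 − sin(2π·0.1588)/(2π)) = 0.1253 → s = 0.1253
seg 2 [42.3°–90.8°] cycloidal, h=5: θ=83.9° here. β=41.6, B=48.5. 5·(0.8577 − sin(2π·0.8577)/(2π)) = 4.9090 → s = 4.9090
seg 2 [42.3°–90.8°] cycloidal, h=5: θ=87.8° here. β=45.5, B=48.5. 5·(0.9381 − sin(2π·0.9381)/(2π)) = 4.9923 → s = 4.9923
seg 2 [42.3°–90.8°] cycloidal, h=5: full span → s += 5 → s = 5.0000
seg 3 [90.8°–151.8°] uniform, h=22: full span → s += 22 → s = 27.0000
seg 4 [151.8°–298.2°] dwell: s stays 27.0000
seg 5 [298.2°–360°] uniform, h=-27: θ=357.2° here. β=59, B=61.8. -27·59/61.8 = -25.7767 → s = 1.2233

θ=50°: 0.1253
θ=83.9°: 4.9090
θ=87.8°: 4.9923
θ=357.2°: 1.2233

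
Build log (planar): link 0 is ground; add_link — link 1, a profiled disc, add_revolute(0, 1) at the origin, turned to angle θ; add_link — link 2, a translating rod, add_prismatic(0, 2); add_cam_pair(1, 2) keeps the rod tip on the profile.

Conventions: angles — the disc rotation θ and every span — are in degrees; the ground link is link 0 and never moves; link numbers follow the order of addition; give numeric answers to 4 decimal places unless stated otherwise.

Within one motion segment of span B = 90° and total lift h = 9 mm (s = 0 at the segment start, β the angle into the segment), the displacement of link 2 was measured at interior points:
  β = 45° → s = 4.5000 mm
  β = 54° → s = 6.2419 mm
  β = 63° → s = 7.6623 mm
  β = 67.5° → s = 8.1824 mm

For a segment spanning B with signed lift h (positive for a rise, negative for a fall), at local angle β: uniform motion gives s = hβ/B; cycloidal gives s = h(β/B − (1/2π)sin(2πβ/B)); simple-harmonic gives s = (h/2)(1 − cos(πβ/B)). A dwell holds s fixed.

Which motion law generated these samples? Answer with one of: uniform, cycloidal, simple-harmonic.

candidates at β/B = r: uniform s = h·r (linear in β); cycloidal s = h·(r − sin(2πr)/(2π)); simple-harmonic s = (h/2)(1 − cos(πr))
β=45°: printed 4.5000 | uniform 4.5000, cycloidal 4.5000, simple-harmonic 4.5000
β=54°: printed 6.2419 | uniform 5.4000, cycloidal 6.2419, simple-harmonic 5.8906
β=63°: printed 7.6623 | uniform 6.3000, cycloidal 7.6623, simple-harmonic 7.1450
β=67.5°: printed 8.1824 | uniform 6.7500, cycloidal 8.1824, simple-harmonic 7.6820
only one law matches every sample → cycloidal

cycloidal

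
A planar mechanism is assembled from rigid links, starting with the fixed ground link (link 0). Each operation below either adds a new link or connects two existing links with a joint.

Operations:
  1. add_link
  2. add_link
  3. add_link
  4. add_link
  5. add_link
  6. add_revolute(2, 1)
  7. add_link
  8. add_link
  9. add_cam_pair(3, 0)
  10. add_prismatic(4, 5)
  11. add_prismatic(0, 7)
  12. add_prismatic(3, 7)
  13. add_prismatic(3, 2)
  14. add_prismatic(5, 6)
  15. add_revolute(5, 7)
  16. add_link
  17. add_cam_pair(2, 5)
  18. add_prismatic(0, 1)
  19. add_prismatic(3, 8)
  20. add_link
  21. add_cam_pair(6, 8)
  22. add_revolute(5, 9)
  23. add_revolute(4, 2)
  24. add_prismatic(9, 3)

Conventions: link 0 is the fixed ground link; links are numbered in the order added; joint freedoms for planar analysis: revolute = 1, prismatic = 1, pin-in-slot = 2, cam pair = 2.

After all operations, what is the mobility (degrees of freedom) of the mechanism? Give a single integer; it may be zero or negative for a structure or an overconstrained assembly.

L=1 J1=0 J2=0
add link → L=2 J1=0 J2=0
add link → L=3 J1=0 J2=0
add link → L=4 J1=0 J2=0
add link → L=5 J1=0 J2=0
add link → L=6 J1=0 J2=0
R@2,1 dof=1 J1 → L=6 J1=1 J2=0
add link → L=7 J1=1 J2=0
add link → L=8 J1=1 J2=0
C@3,0 dof=2 J2 → L=8 J1=1 J2=1
P@4,5 dof=1 J1 → L=8 J1=2 J2=1
P@0,7 dof=1 J1 → L=8 J1=3 J2=1
P@3,7 dof=1 J1 → L=8 J1=4 J2=1
P@3,2 dof=1 J1 → L=8 J1=5 J2=1
P@5,6 dof=1 J1 → L=8 J1=6 J2=1
R@5,7 dof=1 J1 → L=8 J1=7 J2=1
add link → L=9 J1=7 J2=1
C@2,5 dof=2 J2 → L=9 J1=7 J2=2
P@0,1 dof=1 J1 → L=9 J1=8 J2=2
P@3,8 dof=1 J1 → L=9 J1=9 J2=2
add link → L=10 J1=9 J2=2
C@6,8 dof=2 J2 → L=10 J1=9 J2=3
R@5,9 dof=1 J1 → L=10 J1=10 J2=3
R@4,2 dof=1 J1 → L=10 J1=11 J2=3
P@9,3 dof=1 J1 → L=10 J1=12 J2=3
M=3(L−1)−2J1−J2=3·9−2·12−3=0

M = 0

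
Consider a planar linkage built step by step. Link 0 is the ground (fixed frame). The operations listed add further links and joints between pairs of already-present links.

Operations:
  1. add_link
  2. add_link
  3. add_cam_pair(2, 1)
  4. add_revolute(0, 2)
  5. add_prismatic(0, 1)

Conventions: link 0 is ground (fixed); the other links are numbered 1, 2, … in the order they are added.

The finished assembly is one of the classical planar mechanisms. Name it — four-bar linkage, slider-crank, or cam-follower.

links: 3 (incl. ground); joints: 1 revolute, 1 prismatic, 1 higher (cam) pair, forming one closed loop
3 links, revolute + prismatic + higher pair in one loop → cam-follower

cam-follower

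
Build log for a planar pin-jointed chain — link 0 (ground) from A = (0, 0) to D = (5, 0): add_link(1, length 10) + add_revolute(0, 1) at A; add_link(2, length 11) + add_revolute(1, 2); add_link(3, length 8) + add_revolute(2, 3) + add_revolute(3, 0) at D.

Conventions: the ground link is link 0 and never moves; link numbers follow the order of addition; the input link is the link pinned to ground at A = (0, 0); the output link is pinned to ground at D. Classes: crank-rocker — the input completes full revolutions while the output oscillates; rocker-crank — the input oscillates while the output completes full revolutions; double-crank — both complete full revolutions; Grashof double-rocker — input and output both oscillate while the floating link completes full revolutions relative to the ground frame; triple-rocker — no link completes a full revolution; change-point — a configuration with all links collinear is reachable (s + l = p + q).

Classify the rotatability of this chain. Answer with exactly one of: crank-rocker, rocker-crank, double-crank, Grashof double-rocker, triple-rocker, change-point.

lengths: ground=5, input=10, coupler=11, output=8
sorted: s=5 (shortest), l=11 (longest), p+q=18
s + l = 16 vs p + q = 18
s + l < p + q (Grashof) with shortest = ground link → double-crank

double-crank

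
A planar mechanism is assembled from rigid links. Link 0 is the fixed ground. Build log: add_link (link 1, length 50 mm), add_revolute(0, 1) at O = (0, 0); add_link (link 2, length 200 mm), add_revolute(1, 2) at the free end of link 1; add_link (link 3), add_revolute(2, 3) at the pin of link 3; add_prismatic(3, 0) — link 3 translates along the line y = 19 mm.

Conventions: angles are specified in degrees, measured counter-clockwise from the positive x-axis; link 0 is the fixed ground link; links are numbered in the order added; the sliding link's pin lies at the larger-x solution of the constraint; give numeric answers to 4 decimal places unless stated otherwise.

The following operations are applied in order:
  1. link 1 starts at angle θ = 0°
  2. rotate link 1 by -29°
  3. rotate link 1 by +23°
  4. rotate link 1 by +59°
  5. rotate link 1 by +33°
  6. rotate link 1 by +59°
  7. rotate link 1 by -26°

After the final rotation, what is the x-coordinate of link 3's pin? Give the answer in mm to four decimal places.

geometry: r = 50 mm, L = 200 mm, e = 19 mm; θ starts at 0°
rotate link 1 by -29°: θ ← 0° -29° = -29°
rotate link 1 by +23°: θ ← -29° +23° = -6°
rotate link 1 by +59°: θ ← -6° +59° = 53°
rotate link 1 by +33°: θ ← 53° +33° = 86°
rotate link 1 by +59°: θ ← 86° +59° = 145°
rotate link 1 by -26°: θ ← 145° -26° = 119°
crank pin P = (r cos θ, r sin θ) = (-24.240481, 43.730985)
h = r sin θ − e = 43.730985 − 19 = 24.730985
x = r cos θ + √(L² − h²) = -24.240481 + 198.465056 = 174.224575

174.2246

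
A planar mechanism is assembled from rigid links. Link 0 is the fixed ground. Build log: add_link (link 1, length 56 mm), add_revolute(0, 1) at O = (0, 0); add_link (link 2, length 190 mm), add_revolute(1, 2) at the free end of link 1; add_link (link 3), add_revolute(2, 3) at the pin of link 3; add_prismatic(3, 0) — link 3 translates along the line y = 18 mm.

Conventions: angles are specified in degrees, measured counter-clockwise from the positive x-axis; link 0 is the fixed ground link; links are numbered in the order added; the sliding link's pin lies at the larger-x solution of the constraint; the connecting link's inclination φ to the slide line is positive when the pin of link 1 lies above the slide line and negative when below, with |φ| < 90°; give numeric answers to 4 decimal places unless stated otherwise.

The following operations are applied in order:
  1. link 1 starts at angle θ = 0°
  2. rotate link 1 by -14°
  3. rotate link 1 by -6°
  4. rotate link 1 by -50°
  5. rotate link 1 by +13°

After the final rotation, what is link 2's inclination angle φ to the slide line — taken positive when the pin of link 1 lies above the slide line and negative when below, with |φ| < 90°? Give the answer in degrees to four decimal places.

geometry: r = 56 mm, L = 190 mm, e = 18 mm; θ starts at 0°
rotate link 1 by -14°: θ ← 0° -14° = -14°
rotate link 1 by -6°: θ ← -14° -6° = -20°
rotate link 1 by -50°: θ ← -20° -50° = -70°
rotate link 1 by +13°: θ ← -70° +13° = -57°
h = r sin θ − e = -46.965552 − 18 = -64.965552
sin φ = h / L = -64.965552 / 190 = -0.34192396
φ = arcsin(-0.34192396) = -19.994135°

-19.9941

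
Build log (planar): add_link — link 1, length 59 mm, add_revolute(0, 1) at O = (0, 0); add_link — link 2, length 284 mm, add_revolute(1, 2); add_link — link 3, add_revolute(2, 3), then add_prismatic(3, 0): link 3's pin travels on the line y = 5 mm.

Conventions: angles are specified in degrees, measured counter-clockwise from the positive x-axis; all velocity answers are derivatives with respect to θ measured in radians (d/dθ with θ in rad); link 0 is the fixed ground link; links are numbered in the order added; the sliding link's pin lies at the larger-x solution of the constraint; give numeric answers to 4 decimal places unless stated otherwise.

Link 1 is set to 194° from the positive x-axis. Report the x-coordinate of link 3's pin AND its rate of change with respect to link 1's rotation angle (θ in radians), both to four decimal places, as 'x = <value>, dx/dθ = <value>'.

geometry: r = 59 mm, L = 284 mm, e = 5 mm
crank pin P = (r cos θ, r sin θ) = (-57.247448, -14.273392)
h = r sin θ − e = -14.273392 − 5 = -19.273392
x = r cos θ + √(L² − h²) = -57.247448 + 283.345260 = 226.097812
dx/dθ = −r sin θ − h·r cos θ/√(L² − h²) (θ in radians; h = -19.273392) = 10.379370

x = 226.0978, dx/dθ = 10.3794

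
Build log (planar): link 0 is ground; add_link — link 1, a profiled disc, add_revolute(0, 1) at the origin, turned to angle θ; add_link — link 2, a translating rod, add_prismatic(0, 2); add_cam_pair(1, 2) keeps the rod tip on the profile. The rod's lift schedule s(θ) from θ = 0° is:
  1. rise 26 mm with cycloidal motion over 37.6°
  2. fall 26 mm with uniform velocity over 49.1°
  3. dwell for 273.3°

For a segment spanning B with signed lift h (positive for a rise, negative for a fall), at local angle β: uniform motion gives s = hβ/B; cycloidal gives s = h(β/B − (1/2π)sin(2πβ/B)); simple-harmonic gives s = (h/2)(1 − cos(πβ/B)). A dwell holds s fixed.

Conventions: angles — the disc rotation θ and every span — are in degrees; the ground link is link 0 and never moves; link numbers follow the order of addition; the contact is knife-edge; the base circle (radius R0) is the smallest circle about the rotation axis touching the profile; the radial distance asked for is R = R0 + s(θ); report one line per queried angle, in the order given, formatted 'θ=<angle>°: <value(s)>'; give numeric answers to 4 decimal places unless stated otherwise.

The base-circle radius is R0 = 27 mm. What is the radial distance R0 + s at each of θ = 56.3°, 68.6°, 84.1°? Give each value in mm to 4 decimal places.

seg 1 [0°–37.6°] cycloidal, h=26: full span → s += 26 → s = 26.0000
seg 2 [37.6°–86.7°] uniform, h=-26: θ=56.3° here. β=18.7, B=49.1. -26·18.7/49.1 = -9.9022 → s = 16.0978
seg 2 [37.6°–86.7°] uniform, h=-26: θ=68.6° here. β=31, B=49.1. -26·31/49.1 = -16.4155 → s = 9.5845
seg 2 [37.6°–86.7°] uniform, h=-26: θ=84.1° here. β=46.5, B=49.1. -26·46.5/49.1 = -24.6232 → s = 1.3768
θ=56.3°: R = R0 + s = 27 + 16.0978 = 43.0978
θ=68.6°: R = R0 + s = 27 + 9.5845 = 36.5845
θ=84.1°: R = R0 + s = 27 + 1.3768 = 28.3768

θ=56.3°: 43.0978
θ=68.6°: 36.5845
θ=84.1°: 28.3768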